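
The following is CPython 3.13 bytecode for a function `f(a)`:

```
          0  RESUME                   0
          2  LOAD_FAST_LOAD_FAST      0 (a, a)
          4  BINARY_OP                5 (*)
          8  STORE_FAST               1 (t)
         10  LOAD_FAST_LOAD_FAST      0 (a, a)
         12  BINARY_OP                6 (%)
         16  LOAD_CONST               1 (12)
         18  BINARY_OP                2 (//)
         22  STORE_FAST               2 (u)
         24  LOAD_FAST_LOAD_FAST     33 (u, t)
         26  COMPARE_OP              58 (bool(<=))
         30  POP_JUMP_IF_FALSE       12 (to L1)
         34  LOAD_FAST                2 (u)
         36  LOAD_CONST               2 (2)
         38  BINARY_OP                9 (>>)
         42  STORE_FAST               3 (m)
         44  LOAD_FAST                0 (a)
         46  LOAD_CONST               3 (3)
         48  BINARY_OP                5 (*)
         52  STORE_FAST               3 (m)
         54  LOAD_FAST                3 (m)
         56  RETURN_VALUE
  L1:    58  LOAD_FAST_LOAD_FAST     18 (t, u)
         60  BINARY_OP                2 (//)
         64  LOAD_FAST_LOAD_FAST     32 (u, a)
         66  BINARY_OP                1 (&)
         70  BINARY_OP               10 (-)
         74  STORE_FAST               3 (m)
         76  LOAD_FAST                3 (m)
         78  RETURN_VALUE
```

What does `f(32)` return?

96

LOAD_FAST_LOAD_FAST a,a → push 32,32. Stack: [32, 32]
BINARY_OP * → 32 * 32 = 1024. Stack: [1024]
STORE_FAST t → t=1024. Stack: []
LOAD_FAST_LOAD_FAST a,a → push 32,32. Stack: [32, 32]
BINARY_OP % → 32 % 32 = 0. Stack: [0]
LOAD_CONST → push 12. Stack: [0, 12]
BINARY_OP // → 0 // 12 = 0. Stack: [0]
STORE_FAST u → u=0. Stack: []
LOAD_FAST_LOAD_FAST u,t → push 0,1024. Stack: [0, 1024]
COMPARE_OP bool(<=) → 0 vs 1024 = True. Stack: [True]
POP_JUMP_IF_FALSE → pop True; no jump. Stack: []
LOAD_FAST u → push 0. Stack: [0]
LOAD_CONST → push 2. Stack: [0, 2]
BINARY_OP >> → 0 >> 2 = 0. Stack: [0]
STORE_FAST m → m=0. Stack: []
LOAD_FAST a → push 32. Stack: [32]
LOAD_CONST → push 3. Stack: [32, 3]
BINARY_OP * → 32 * 3 = 96. Stack: [96]
STORE_FAST m → m=96. Stack: []
LOAD_FAST m → push 96. Stack: [96]
RETURN_VALUE → return 96.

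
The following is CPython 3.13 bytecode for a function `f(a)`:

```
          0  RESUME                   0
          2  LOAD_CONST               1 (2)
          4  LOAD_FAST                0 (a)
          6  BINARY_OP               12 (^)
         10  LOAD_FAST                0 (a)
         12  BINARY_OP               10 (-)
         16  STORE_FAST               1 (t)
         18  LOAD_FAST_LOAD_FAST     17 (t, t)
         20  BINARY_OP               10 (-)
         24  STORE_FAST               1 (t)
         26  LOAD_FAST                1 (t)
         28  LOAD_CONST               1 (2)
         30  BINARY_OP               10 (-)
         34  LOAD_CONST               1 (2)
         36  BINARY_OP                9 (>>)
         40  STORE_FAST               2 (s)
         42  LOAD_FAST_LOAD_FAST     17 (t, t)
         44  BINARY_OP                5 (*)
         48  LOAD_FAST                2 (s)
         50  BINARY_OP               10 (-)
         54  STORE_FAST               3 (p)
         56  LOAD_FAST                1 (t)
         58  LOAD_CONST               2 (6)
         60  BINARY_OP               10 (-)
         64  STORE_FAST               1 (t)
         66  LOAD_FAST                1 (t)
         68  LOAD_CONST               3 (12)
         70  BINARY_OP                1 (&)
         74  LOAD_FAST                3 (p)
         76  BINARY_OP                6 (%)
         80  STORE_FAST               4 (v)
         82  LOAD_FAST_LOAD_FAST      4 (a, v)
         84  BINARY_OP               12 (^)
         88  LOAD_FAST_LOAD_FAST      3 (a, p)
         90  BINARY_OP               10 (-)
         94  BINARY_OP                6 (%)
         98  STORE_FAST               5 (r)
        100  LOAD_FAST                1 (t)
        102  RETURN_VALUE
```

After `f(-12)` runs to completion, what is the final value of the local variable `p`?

LOAD_CONST → push 2. Stack: [2]
LOAD_FAST a → push -12. Stack: [2, -12]
BINARY_OP ^ → 2 ^ -12 = -10. Stack: [-10]
LOAD_FAST a → push -12. Stack: [-10, -12]
BINARY_OP - → -10 - -12 = 2. Stack: [2]
STORE_FAST t → t=2. Stack: []
LOAD_FAST_LOAD_FAST t,t → push 2,2. Stack: [2, 2]
BINARY_OP - → 2 - 2 = 0. Stack: [0]
STORE_FAST t → t=0. Stack: []
LOAD_FAST t → push 0. Stack: [0]
LOAD_CONST → push 2. Stack: [0, 2]
BINARY_OP - → 0 - 2 = -2. Stack: [-2]
LOAD_CONST → push 2. Stack: [-2, 2]
BINARY_OP >> → -2 >> 2 = -1. Stack: [-1]
STORE_FAST s → s=-1. Stack: []
LOAD_FAST_LOAD_FAST t,t → push 0,0. Stack: [0, 0]
BINARY_OP * → 0 * 0 = 0. Stack: [0]
LOAD_FAST s → push -1. Stack: [0, -1]
BINARY_OP - → 0 - -1 = 1. Stack: [1]
STORE_FAST p → p=1. Stack: []
LOAD_FAST t → push 0. Stack: [0]
LOAD_CONST → push 6. Stack: [0, 6]
BINARY_OP - → 0 - 6 = -6. Stack: [-6]
STORE_FAST t → t=-6. Stack: []
LOAD_FAST t → push -6. Stack: [-6]
LOAD_CONST → push 12. Stack: [-6, 12]
BINARY_OP & → -6 & 12 = 8. Stack: [8]
LOAD_FAST p → push 1. Stack: [8, 1]
BINARY_OP % → 8 % 1 = 0. Stack: [0]
STORE_FAST v → v=0. Stack: []
LOAD_FAST_LOAD_FAST a,v → push -12,0. Stack: [-12, 0]
BINARY_OP ^ → -12 ^ 0 = -12. Stack: [-12]
LOAD_FAST_LOAD_FAST a,p → push -12,1. Stack: [-12, -12, 1]
BINARY_OP - → -12 - 1 = -13. Stack: [-12, -13]
BINARY_OP % → -12 % -13 = -12. Stack: [-12]
STORE_FAST r → r=-12. Stack: []
LOAD_FAST t → push -6. Stack: [-6]
RETURN_VALUE → return -6.

1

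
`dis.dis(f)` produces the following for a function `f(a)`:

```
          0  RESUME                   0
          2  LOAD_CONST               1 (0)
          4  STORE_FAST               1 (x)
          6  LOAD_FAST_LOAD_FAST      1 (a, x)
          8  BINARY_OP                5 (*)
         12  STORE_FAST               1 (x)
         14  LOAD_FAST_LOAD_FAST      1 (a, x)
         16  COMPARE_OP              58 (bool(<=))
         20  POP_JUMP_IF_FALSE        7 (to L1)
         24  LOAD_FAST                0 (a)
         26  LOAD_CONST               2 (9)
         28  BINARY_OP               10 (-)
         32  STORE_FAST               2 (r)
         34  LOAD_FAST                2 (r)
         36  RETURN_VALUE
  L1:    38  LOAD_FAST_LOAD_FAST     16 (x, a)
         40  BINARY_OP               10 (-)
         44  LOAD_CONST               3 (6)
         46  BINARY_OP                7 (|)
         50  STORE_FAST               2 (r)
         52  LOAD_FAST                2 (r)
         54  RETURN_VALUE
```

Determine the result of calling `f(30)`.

LOAD_CONST → push 0. Stack: [0]
STORE_FAST x → x=0. Stack: []
LOAD_FAST_LOAD_FAST a,x → push 30,0. Stack: [30, 0]
BINARY_OP * → 30 * 0 = 0. Stack: [0]
STORE_FAST x → x=0. Stack: []
LOAD_FAST_LOAD_FAST a,x → push 30,0. Stack: [30, 0]
COMPARE_OP bool(<=) → 30 vs 0 = False. Stack: [False]
POP_JUMP_IF_FALSE → pop False; jump. Stack: []
LOAD_FAST_LOAD_FAST x,a → push 0,30. Stack: [0, 30]
BINARY_OP - → 0 - 30 = -30. Stack: [-30]
LOAD_CONST → push 6. Stack: [-30, 6]
BINARY_OP | → -30 | 6 = -26. Stack: [-26]
STORE_FAST r → r=-26. Stack: []
LOAD_FAST r → push -26. Stack: [-26]
RETURN_VALUE → return -26.

-26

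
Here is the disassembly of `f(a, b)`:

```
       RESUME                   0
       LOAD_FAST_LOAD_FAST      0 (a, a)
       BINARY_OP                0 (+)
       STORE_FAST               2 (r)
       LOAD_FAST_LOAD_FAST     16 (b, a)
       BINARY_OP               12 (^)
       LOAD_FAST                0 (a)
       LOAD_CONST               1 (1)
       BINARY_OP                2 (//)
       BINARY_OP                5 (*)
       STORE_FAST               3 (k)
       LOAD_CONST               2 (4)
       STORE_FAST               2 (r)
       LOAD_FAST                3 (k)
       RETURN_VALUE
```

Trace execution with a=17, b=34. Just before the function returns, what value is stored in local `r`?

4

LOAD_FAST_LOAD_FAST a,a → push 17,17. Stack: [17, 17]
BINARY_OP + → 17 + 17 = 34. Stack: [34]
STORE_FAST r → r=34. Stack: []
LOAD_FAST_LOAD_FAST b,a → push 34,17. Stack: [34, 17]
BINARY_OP ^ → 34 ^ 17 = 51. Stack: [51]
LOAD_FAST a → push 17. Stack: [51, 17]
LOAD_CONST → push 1. Stack: [51, 17, 1]
BINARY_OP // → 17 // 1 = 17. Stack: [51, 17]
BINARY_OP * → 51 * 17 = 867. Stack: [867]
STORE_FAST k → k=867. Stack: []
LOAD_CONST → push 4. Stack: [4]
STORE_FAST r → r=4. Stack: []
LOAD_FAST k → push 867. Stack: [867]
RETURN_VALUE → return 867.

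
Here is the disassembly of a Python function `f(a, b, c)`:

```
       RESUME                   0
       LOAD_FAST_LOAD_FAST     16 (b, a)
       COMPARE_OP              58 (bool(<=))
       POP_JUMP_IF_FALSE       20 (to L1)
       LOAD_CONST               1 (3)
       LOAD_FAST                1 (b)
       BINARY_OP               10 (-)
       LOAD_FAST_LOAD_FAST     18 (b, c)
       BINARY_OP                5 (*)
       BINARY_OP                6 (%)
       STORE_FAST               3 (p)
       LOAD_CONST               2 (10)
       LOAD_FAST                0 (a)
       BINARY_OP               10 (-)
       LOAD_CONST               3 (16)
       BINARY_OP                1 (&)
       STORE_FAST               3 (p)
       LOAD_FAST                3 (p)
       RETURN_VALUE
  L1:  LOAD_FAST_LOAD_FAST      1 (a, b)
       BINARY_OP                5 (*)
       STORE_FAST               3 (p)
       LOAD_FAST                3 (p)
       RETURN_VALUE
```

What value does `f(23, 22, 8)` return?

16

LOAD_FAST_LOAD_FAST b,a → push 22,23. Stack: [22, 23]
COMPARE_OP bool(<=) → 22 vs 23 = True. Stack: [True]
POP_JUMP_IF_FALSE → pop True; no jump. Stack: []
LOAD_CONST → push 3. Stack: [3]
LOAD_FAST b → push 22. Stack: [3, 22]
BINARY_OP - → 3 - 22 = -19. Stack: [-19]
LOAD_FAST_LOAD_FAST b,c → push 22,8. Stack: [-19, 22, 8]
BINARY_OP * → 22 * 8 = 176. Stack: [-19, 176]
BINARY_OP % → -19 % 176 = 157. Stack: [157]
STORE_FAST p → p=157. Stack: []
LOAD_CONST → push 10. Stack: [10]
LOAD_FAST a → push 23. Stack: [10, 23]
BINARY_OP - → 10 - 23 = -13. Stack: [-13]
LOAD_CONST → push 16. Stack: [-13, 16]
BINARY_OP & → -13 & 16 = 16. Stack: [16]
STORE_FAST p → p=16. Stack: []
LOAD_FAST p → push 16. Stack: [16]
RETURN_VALUE → return 16.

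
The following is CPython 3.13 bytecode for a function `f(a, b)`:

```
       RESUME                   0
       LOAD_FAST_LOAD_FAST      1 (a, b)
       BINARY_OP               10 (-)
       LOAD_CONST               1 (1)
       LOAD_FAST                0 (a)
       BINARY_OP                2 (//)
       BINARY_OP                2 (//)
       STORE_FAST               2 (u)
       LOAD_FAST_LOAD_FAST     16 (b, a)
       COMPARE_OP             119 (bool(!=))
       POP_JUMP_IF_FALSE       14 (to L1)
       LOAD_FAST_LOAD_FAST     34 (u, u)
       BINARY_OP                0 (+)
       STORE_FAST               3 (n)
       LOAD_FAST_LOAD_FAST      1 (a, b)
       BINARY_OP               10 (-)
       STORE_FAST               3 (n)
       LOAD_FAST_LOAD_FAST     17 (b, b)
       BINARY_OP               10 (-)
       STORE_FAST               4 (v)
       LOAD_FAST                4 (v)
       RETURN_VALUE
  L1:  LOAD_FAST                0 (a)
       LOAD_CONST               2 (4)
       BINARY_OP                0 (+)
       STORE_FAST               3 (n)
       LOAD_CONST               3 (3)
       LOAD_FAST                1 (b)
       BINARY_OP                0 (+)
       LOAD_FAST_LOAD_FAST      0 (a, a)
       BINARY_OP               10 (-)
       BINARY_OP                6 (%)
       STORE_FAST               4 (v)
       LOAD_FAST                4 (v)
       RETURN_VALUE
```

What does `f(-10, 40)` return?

0

LOAD_FAST_LOAD_FAST a,b → push -10,40. Stack: [-10, 40]
BINARY_OP - → -10 - 40 = -50. Stack: [-50]
LOAD_CONST → push 1. Stack: [-50, 1]
LOAD_FAST a → push -10. Stack: [-50, 1, -10]
BINARY_OP // → 1 // -10 = -1. Stack: [-50, -1]
BINARY_OP // → -50 // -1 = 50. Stack: [50]
STORE_FAST u → u=50. Stack: []
LOAD_FAST_LOAD_FAST b,a → push 40,-10. Stack: [40, -10]
COMPARE_OP bool(!=) → 40 vs -10 = True. Stack: [True]
POP_JUMP_IF_FALSE → pop True; no jump. Stack: []
LOAD_FAST_LOAD_FAST u,u → push 50,50. Stack: [50, 50]
BINARY_OP + → 50 + 50 = 100. Stack: [100]
STORE_FAST n → n=100. Stack: []
LOAD_FAST_LOAD_FAST a,b → push -10,40. Stack: [-10, 40]
BINARY_OP - → -10 - 40 = -50. Stack: [-50]
STORE_FAST n → n=-50. Stack: []
LOAD_FAST_LOAD_FAST b,b → push 40,40. Stack: [40, 40]
BINARY_OP - → 40 - 40 = 0. Stack: [0]
STORE_FAST v → v=0. Stack: []
LOAD_FAST v → push 0. Stack: [0]
RETURN_VALUE → return 0.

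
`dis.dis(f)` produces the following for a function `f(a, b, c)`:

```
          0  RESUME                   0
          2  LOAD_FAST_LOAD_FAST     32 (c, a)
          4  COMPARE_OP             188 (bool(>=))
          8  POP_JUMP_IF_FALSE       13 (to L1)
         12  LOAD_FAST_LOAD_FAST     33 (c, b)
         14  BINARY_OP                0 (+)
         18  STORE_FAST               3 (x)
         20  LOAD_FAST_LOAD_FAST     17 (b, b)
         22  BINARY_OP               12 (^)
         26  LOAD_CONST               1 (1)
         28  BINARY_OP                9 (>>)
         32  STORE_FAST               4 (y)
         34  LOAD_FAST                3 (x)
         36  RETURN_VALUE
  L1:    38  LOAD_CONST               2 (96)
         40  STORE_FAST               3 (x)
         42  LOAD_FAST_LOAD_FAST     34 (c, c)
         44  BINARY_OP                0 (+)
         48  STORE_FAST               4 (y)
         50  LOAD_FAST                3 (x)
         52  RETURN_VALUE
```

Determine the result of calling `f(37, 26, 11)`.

LOAD_FAST_LOAD_FAST c,a → push 11,37. Stack: [11, 37]
COMPARE_OP bool(>=) → 11 vs 37 = False. Stack: [False]
POP_JUMP_IF_FALSE → pop False; jump. Stack: []
LOAD_CONST → push 96. Stack: [96]
STORE_FAST x → x=96. Stack: []
LOAD_FAST_LOAD_FAST c,c → push 11,11. Stack: [11, 11]
BINARY_OP + → 11 + 11 = 22. Stack: [22]
STORE_FAST y → y=22. Stack: []
LOAD_FAST x → push 96. Stack: [96]
RETURN_VALUE → return 96.

96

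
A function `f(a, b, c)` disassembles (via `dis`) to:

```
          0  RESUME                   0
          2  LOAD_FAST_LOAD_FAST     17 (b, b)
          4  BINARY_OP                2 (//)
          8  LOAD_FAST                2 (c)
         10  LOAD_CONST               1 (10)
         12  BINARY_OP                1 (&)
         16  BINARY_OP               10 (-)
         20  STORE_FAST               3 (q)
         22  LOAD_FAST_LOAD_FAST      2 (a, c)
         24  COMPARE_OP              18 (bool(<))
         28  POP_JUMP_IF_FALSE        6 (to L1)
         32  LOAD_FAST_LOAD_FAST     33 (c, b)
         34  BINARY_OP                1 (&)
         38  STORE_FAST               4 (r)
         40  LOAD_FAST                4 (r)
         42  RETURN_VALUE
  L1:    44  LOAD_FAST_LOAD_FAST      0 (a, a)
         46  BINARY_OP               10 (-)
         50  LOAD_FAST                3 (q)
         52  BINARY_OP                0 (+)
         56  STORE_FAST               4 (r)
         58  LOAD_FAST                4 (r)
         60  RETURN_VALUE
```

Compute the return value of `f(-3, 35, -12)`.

1

LOAD_FAST_LOAD_FAST b,b → push 35,35. Stack: [35, 35]
BINARY_OP // → 35 // 35 = 1. Stack: [1]
LOAD_FAST c → push -12. Stack: [1, -12]
LOAD_CONST → push 10. Stack: [1, -12, 10]
BINARY_OP & → -12 & 10 = 0. Stack: [1, 0]
BINARY_OP - → 1 - 0 = 1. Stack: [1]
STORE_FAST q → q=1. Stack: []
LOAD_FAST_LOAD_FAST a,c → push -3,-12. Stack: [-3, -12]
COMPARE_OP bool(<) → -3 vs -12 = False. Stack: [False]
POP_JUMP_IF_FALSE → pop False; jump. Stack: []
LOAD_FAST_LOAD_FAST a,a → push -3,-3. Stack: [-3, -3]
BINARY_OP - → -3 - -3 = 0. Stack: [0]
LOAD_FAST q → push 1. Stack: [0, 1]
BINARY_OP + → 0 + 1 = 1. Stack: [1]
STORE_FAST r → r=1. Stack: []
LOAD_FAST r → push 1. Stack: [1]
RETURN_VALUE → return 1.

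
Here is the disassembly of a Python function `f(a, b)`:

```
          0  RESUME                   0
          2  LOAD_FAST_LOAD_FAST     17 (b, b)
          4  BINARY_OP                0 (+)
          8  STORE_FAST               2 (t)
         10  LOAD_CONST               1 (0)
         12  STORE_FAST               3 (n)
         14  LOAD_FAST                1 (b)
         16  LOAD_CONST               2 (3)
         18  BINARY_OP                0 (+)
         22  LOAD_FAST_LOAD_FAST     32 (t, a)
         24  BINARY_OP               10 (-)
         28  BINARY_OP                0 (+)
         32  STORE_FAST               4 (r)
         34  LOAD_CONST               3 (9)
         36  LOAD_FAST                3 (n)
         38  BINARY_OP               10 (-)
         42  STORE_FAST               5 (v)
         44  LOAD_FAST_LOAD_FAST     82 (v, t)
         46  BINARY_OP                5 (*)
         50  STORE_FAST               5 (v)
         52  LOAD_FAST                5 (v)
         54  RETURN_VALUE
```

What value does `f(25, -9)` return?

LOAD_FAST_LOAD_FAST b,b → push -9,-9. Stack: [-9, -9]
BINARY_OP + → -9 + -9 = -18. Stack: [-18]
STORE_FAST t → t=-18. Stack: []
LOAD_CONST → push 0. Stack: [0]
STORE_FAST n → n=0. Stack: []
LOAD_FAST b → push -9. Stack: [-9]
LOAD_CONST → push 3. Stack: [-9, 3]
BINARY_OP + → -9 + 3 = -6. Stack: [-6]
LOAD_FAST_LOAD_FAST t,a → push -18,25. Stack: [-6, -18, 25]
BINARY_OP - → -18 - 25 = -43. Stack: [-6, -43]
BINARY_OP + → -6 + -43 = -49. Stack: [-49]
STORE_FAST r → r=-49. Stack: []
LOAD_CONST → push 9. Stack: [9]
LOAD_FAST n → push 0. Stack: [9, 0]
BINARY_OP - → 9 - 0 = 9. Stack: [9]
STORE_FAST v → v=9. Stack: []
LOAD_FAST_LOAD_FAST v,t → push 9,-18. Stack: [9, -18]
BINARY_OP * → 9 * -18 = -162. Stack: [-162]
STORE_FAST v → v=-162. Stack: []
LOAD_FAST v → push -162. Stack: [-162]
RETURN_VALUE → return -162.

-162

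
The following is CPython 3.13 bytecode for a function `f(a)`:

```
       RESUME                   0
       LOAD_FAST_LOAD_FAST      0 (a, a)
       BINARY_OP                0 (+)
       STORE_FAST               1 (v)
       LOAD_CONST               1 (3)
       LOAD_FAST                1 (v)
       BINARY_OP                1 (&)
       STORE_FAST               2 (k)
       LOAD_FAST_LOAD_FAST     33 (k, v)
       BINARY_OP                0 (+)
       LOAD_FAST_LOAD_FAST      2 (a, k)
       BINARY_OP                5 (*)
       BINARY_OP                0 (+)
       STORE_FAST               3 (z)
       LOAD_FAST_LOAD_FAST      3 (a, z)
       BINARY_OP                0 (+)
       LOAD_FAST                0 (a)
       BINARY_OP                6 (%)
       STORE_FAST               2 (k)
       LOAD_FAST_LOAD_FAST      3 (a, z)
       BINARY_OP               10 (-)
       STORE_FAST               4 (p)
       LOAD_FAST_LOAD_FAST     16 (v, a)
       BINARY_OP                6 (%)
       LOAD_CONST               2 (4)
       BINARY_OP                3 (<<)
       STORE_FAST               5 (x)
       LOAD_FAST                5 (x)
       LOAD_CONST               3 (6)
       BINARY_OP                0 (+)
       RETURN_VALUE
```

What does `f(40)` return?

6

LOAD_FAST_LOAD_FAST a,a → push 40,40. Stack: [40, 40]
BINARY_OP + → 40 + 40 = 80. Stack: [80]
STORE_FAST v → v=80. Stack: []
LOAD_CONST → push 3. Stack: [3]
LOAD_FAST v → push 80. Stack: [3, 80]
BINARY_OP & → 3 & 80 = 0. Stack: [0]
STORE_FAST k → k=0. Stack: []
LOAD_FAST_LOAD_FAST k,v → push 0,80. Stack: [0, 80]
BINARY_OP + → 0 + 80 = 80. Stack: [80]
LOAD_FAST_LOAD_FAST a,k → push 40,0. Stack: [80, 40, 0]
BINARY_OP * → 40 * 0 = 0. Stack: [80, 0]
BINARY_OP + → 80 + 0 = 80. Stack: [80]
STORE_FAST z → z=80. Stack: []
LOAD_FAST_LOAD_FAST a,z → push 40,80. Stack: [40, 80]
BINARY_OP + → 40 + 80 = 120. Stack: [120]
LOAD_FAST a → push 40. Stack: [120, 40]
BINARY_OP % → 120 % 40 = 0. Stack: [0]
STORE_FAST k → k=0. Stack: []
LOAD_FAST_LOAD_FAST a,z → push 40,80. Stack: [40, 80]
BINARY_OP - → 40 - 80 = -40. Stack: [-40]
STORE_FAST p → p=-40. Stack: []
LOAD_FAST_LOAD_FAST v,a → push 80,40. Stack: [80, 40]
BINARY_OP % → 80 % 40 = 0. Stack: [0]
LOAD_CONST → push 4. Stack: [0, 4]
BINARY_OP << → 0 << 4 = 0. Stack: [0]
STORE_FAST x → x=0. Stack: []
LOAD_FAST x → push 0. Stack: [0]
LOAD_CONST → push 6. Stack: [0, 6]
BINARY_OP + → 0 + 6 = 6. Stack: [6]
RETURN_VALUE → return 6.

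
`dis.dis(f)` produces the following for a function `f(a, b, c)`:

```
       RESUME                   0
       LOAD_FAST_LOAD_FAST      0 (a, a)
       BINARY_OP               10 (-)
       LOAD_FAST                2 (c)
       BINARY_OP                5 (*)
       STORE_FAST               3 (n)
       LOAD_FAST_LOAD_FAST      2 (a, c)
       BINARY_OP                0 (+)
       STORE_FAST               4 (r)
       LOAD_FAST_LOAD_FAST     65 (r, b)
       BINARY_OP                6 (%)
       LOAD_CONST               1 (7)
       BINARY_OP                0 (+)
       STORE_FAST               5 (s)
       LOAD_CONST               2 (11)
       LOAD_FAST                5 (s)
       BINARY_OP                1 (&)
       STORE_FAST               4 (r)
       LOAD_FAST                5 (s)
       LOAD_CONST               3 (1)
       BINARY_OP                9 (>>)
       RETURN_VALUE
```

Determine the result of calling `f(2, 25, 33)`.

8

LOAD_FAST_LOAD_FAST a,a → push 2,2. Stack: [2, 2]
BINARY_OP - → 2 - 2 = 0. Stack: [0]
LOAD_FAST c → push 33. Stack: [0, 33]
BINARY_OP * → 0 * 33 = 0. Stack: [0]
STORE_FAST n → n=0. Stack: []
LOAD_FAST_LOAD_FAST a,c → push 2,33. Stack: [2, 33]
BINARY_OP + → 2 + 33 = 35. Stack: [35]
STORE_FAST r → r=35. Stack: []
LOAD_FAST_LOAD_FAST r,b → push 35,25. Stack: [35, 25]
BINARY_OP % → 35 % 25 = 10. Stack: [10]
LOAD_CONST → push 7. Stack: [10, 7]
BINARY_OP + → 10 + 7 = 17. Stack: [17]
STORE_FAST s → s=17. Stack: []
LOAD_CONST → push 11. Stack: [11]
LOAD_FAST s → push 17. Stack: [11, 17]
BINARY_OP & → 11 & 17 = 1. Stack: [1]
STORE_FAST r → r=1. Stack: []
LOAD_FAST s → push 17. Stack: [17]
LOAD_CONST → push 1. Stack: [17, 1]
BINARY_OP >> → 17 >> 1 = 8. Stack: [8]
RETURN_VALUE → return 8.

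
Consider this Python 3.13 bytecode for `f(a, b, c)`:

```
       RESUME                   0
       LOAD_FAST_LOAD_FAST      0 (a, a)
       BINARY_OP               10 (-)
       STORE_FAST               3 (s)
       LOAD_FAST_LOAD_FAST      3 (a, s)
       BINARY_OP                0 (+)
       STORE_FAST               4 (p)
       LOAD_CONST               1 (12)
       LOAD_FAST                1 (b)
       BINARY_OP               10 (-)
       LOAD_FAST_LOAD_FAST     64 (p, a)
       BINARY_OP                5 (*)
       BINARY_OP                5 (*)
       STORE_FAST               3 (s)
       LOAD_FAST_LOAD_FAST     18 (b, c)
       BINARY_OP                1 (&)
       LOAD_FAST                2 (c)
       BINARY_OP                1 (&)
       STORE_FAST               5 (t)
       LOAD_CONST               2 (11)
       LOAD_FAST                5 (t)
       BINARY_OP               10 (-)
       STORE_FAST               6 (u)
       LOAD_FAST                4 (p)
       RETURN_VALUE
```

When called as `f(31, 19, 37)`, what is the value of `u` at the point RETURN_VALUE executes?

LOAD_FAST_LOAD_FAST a,a → push 31,31. Stack: [31, 31]
BINARY_OP - → 31 - 31 = 0. Stack: [0]
STORE_FAST s → s=0. Stack: []
LOAD_FAST_LOAD_FAST a,s → push 31,0. Stack: [31, 0]
BINARY_OP + → 31 + 0 = 31. Stack: [31]
STORE_FAST p → p=31. Stack: []
LOAD_CONST → push 12. Stack: [12]
LOAD_FAST b → push 19. Stack: [12, 19]
BINARY_OP - → 12 - 19 = -7. Stack: [-7]
LOAD_FAST_LOAD_FAST p,a → push 31,31. Stack: [-7, 31, 31]
BINARY_OP * → 31 * 31 = 961. Stack: [-7, 961]
BINARY_OP * → -7 * 961 = -6727. Stack: [-6727]
STORE_FAST s → s=-6727. Stack: []
LOAD_FAST_LOAD_FAST b,c → push 19,37. Stack: [19, 37]
BINARY_OP & → 19 & 37 = 1. Stack: [1]
LOAD_FAST c → push 37. Stack: [1, 37]
BINARY_OP & → 1 & 37 = 1. Stack: [1]
STORE_FAST t → t=1. Stack: []
LOAD_CONST → push 11. Stack: [11]
LOAD_FAST t → push 1. Stack: [11, 1]
BINARY_OP - → 11 - 1 = 10. Stack: [10]
STORE_FAST u → u=10. Stack: []
LOAD_FAST p → push 31. Stack: [31]
RETURN_VALUE → return 31.

10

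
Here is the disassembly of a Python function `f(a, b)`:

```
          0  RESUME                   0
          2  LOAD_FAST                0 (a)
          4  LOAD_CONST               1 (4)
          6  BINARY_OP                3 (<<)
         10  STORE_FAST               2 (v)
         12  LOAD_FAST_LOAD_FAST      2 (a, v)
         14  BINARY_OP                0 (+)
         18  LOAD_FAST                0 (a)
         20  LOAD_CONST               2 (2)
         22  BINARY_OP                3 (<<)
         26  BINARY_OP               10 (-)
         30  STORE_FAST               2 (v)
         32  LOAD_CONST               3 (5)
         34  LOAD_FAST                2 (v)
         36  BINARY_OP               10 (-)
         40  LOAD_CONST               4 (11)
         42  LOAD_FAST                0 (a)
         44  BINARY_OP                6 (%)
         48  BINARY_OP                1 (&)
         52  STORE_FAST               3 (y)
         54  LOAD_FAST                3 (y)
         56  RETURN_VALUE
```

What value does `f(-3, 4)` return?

LOAD_FAST a → push -3. Stack: [-3]
LOAD_CONST → push 4. Stack: [-3, 4]
BINARY_OP << → -3 << 4 = -48. Stack: [-48]
STORE_FAST v → v=-48. Stack: []
LOAD_FAST_LOAD_FAST a,v → push -3,-48. Stack: [-3, -48]
BINARY_OP + → -3 + -48 = -51. Stack: [-51]
LOAD_FAST a → push -3. Stack: [-51, -3]
LOAD_CONST → push 2. Stack: [-51, -3, 2]
BINARY_OP << → -3 << 2 = -12. Stack: [-51, -12]
BINARY_OP - → -51 - -12 = -39. Stack: [-39]
STORE_FAST v → v=-39. Stack: []
LOAD_CONST → push 5. Stack: [5]
LOAD_FAST v → push -39. Stack: [5, -39]
BINARY_OP - → 5 - -39 = 44. Stack: [44]
LOAD_CONST → push 11. Stack: [44, 11]
LOAD_FAST a → push -3. Stack: [44, 11, -3]
BINARY_OP % → 11 % -3 = -1. Stack: [44, -1]
BINARY_OP & → 44 & -1 = 44. Stack: [44]
STORE_FAST y → y=44. Stack: []
LOAD_FAST y → push 44. Stack: [44]
RETURN_VALUE → return 44.

44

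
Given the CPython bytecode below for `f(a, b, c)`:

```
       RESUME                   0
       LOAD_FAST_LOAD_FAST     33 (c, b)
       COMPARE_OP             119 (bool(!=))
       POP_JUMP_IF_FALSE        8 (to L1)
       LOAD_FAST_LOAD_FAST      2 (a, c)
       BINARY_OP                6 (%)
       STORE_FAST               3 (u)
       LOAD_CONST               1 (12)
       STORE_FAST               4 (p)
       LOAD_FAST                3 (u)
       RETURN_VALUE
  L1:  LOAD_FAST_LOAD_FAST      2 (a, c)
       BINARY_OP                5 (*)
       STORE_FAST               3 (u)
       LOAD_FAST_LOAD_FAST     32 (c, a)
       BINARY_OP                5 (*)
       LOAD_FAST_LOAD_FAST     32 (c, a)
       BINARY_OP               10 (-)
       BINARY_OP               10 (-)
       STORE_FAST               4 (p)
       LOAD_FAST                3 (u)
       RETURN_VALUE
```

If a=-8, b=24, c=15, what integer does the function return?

7

LOAD_FAST_LOAD_FAST c,b → push 15,24. Stack: [15, 24]
COMPARE_OP bool(!=) → 15 vs 24 = True. Stack: [True]
POP_JUMP_IF_FALSE → pop True; no jump. Stack: []
LOAD_FAST_LOAD_FAST a,c → push -8,15. Stack: [-8, 15]
BINARY_OP % → -8 % 15 = 7. Stack: [7]
STORE_FAST u → u=7. Stack: []
LOAD_CONST → push 12. Stack: [12]
STORE_FAST p → p=12. Stack: []
LOAD_FAST u → push 7. Stack: [7]
RETURN_VALUE → return 7.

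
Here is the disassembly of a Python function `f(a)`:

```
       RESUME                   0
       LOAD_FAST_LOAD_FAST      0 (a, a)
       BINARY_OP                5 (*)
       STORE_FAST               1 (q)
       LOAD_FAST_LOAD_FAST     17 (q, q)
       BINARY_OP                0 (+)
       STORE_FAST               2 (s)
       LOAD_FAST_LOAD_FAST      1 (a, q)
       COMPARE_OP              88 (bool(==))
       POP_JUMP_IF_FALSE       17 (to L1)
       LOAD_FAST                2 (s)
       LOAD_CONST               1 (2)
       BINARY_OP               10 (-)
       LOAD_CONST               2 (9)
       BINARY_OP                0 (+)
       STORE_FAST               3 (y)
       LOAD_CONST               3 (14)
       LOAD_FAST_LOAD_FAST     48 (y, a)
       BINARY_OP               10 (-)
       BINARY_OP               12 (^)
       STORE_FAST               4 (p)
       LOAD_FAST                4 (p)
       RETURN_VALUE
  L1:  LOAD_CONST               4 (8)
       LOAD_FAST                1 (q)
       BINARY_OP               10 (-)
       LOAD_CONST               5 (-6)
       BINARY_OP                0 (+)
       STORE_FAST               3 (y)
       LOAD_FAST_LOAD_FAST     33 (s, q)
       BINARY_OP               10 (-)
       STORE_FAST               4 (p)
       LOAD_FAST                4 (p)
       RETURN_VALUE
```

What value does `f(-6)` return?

36

LOAD_FAST_LOAD_FAST a,a → push -6,-6. Stack: [-6, -6]
BINARY_OP * → -6 * -6 = 36. Stack: [36]
STORE_FAST q → q=36. Stack: []
LOAD_FAST_LOAD_FAST q,q → push 36,36. Stack: [36, 36]
BINARY_OP + → 36 + 36 = 72. Stack: [72]
STORE_FAST s → s=72. Stack: []
LOAD_FAST_LOAD_FAST a,q → push -6,36. Stack: [-6, 36]
COMPARE_OP bool(==) → -6 vs 36 = False. Stack: [False]
POP_JUMP_IF_FALSE → pop False; jump. Stack: []
LOAD_CONST → push 8. Stack: [8]
LOAD_FAST q → push 36. Stack: [8, 36]
BINARY_OP - → 8 - 36 = -28. Stack: [-28]
LOAD_CONST → push -6. Stack: [-28, -6]
BINARY_OP + → -28 + -6 = -34. Stack: [-34]
STORE_FAST y → y=-34. Stack: []
LOAD_FAST_LOAD_FAST s,q → push 72,36. Stack: [72, 36]
BINARY_OP - → 72 - 36 = 36. Stack: [36]
STORE_FAST p → p=36. Stack: []
LOAD_FAST p → push 36. Stack: [36]
RETURN_VALUE → return 36.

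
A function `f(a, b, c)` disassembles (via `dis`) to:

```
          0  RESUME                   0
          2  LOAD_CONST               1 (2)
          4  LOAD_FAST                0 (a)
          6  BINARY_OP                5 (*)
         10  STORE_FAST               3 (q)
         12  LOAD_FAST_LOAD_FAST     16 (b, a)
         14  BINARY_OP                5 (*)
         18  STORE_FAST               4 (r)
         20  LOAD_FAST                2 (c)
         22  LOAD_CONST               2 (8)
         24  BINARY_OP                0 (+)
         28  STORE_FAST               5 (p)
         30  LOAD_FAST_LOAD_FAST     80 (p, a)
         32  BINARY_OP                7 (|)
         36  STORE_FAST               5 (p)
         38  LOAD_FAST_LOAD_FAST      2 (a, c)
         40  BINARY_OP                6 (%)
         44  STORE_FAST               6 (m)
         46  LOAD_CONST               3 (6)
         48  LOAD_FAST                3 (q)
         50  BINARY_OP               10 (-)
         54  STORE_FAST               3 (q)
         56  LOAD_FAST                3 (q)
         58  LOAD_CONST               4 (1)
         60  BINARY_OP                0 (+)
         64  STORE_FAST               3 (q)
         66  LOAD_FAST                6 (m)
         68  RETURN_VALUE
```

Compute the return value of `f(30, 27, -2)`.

LOAD_CONST → push 2. Stack: [2]
LOAD_FAST a → push 30. Stack: [2, 30]
BINARY_OP * → 2 * 30 = 60. Stack: [60]
STORE_FAST q → q=60. Stack: []
LOAD_FAST_LOAD_FAST b,a → push 27,30. Stack: [27, 30]
BINARY_OP * → 27 * 30 = 810. Stack: [810]
STORE_FAST r → r=810. Stack: []
LOAD_FAST c → push -2. Stack: [-2]
LOAD_CONST → push 8. Stack: [-2, 8]
BINARY_OP + → -2 + 8 = 6. Stack: [6]
STORE_FAST p → p=6. Stack: []
LOAD_FAST_LOAD_FAST p,a → push 6,30. Stack: [6, 30]
BINARY_OP | → 6 | 30 = 30. Stack: [30]
STORE_FAST p → p=30. Stack: []
LOAD_FAST_LOAD_FAST a,c → push 30,-2. Stack: [30, -2]
BINARY_OP % → 30 % -2 = 0. Stack: [0]
STORE_FAST m → m=0. Stack: []
LOAD_CONST → push 6. Stack: [6]
LOAD_FAST q → push 60. Stack: [6, 60]
BINARY_OP - → 6 - 60 = -54. Stack: [-54]
STORE_FAST q → q=-54. Stack: []
LOAD_FAST q → push -54. Stack: [-54]
LOAD_CONST → push 1. Stack: [-54, 1]
BINARY_OP + → -54 + 1 = -53. Stack: [-53]
STORE_FAST q → q=-53. Stack: []
LOAD_FAST m → push 0. Stack: [0]
RETURN_VALUE → return 0.

0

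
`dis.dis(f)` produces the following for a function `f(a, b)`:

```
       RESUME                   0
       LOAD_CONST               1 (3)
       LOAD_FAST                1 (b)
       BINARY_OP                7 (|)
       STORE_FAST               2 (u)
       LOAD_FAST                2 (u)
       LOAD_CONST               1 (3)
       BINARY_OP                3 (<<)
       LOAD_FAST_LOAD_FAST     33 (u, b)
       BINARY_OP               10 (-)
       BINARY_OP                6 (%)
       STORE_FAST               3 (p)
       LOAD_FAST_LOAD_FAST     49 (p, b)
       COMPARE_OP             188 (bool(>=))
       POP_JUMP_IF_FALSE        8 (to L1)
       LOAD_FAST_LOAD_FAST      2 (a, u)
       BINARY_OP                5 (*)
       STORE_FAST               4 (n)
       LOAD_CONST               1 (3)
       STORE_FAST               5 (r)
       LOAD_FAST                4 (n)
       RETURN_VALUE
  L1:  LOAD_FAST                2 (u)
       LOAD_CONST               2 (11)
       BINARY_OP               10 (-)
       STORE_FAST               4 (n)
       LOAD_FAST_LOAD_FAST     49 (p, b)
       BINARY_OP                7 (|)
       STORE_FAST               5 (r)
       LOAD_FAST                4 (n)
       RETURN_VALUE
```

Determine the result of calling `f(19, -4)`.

-19

LOAD_CONST → push 3. Stack: [3]
LOAD_FAST b → push -4. Stack: [3, -4]
BINARY_OP | → 3 | -4 = -1. Stack: [-1]
STORE_FAST u → u=-1. Stack: []
LOAD_FAST u → push -1. Stack: [-1]
LOAD_CONST → push 3. Stack: [-1, 3]
BINARY_OP << → -1 << 3 = -8. Stack: [-8]
LOAD_FAST_LOAD_FAST u,b → push -1,-4. Stack: [-8, -1, -4]
BINARY_OP - → -1 - -4 = 3. Stack: [-8, 3]
BINARY_OP % → -8 % 3 = 1. Stack: [1]
STORE_FAST p → p=1. Stack: []
LOAD_FAST_LOAD_FAST p,b → push 1,-4. Stack: [1, -4]
COMPARE_OP bool(>=) → 1 vs -4 = True. Stack: [True]
POP_JUMP_IF_FALSE → pop True; no jump. Stack: []
LOAD_FAST_LOAD_FAST a,u → push 19,-1. Stack: [19, -1]
BINARY_OP * → 19 * -1 = -19. Stack: [-19]
STORE_FAST n → n=-19. Stack: []
LOAD_CONST → push 3. Stack: [3]
STORE_FAST r → r=3. Stack: []
LOAD_FAST n → push -19. Stack: [-19]
RETURN_VALUE → return -19.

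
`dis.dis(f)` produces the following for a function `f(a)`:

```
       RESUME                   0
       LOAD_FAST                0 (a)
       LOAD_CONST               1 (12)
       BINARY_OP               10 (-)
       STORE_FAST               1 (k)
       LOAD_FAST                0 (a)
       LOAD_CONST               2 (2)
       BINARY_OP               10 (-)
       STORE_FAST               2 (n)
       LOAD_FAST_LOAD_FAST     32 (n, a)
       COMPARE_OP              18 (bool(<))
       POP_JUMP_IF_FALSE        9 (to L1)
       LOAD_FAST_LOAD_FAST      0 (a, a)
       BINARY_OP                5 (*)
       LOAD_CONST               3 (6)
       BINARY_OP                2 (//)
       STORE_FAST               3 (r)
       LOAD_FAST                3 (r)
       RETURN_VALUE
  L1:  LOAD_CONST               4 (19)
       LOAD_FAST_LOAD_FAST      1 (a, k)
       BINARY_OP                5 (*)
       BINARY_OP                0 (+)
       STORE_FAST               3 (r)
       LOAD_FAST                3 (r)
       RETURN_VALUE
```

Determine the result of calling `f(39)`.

LOAD_FAST a → push 39. Stack: [39]
LOAD_CONST → push 12. Stack: [39, 12]
BINARY_OP - → 39 - 12 = 27. Stack: [27]
STORE_FAST k → k=27. Stack: []
LOAD_FAST a → push 39. Stack: [39]
LOAD_CONST → push 2. Stack: [39, 2]
BINARY_OP - → 39 - 2 = 37. Stack: [37]
STORE_FAST n → n=37. Stack: []
LOAD_FAST_LOAD_FAST n,a → push 37,39. Stack: [37, 39]
COMPARE_OP bool(<) → 37 vs 39 = True. Stack: [True]
POP_JUMP_IF_FALSE → pop True; no jump. Stack: []
LOAD_FAST_LOAD_FAST a,a → push 39,39. Stack: [39, 39]
BINARY_OP * → 39 * 39 = 1521. Stack: [1521]
LOAD_CONST → push 6. Stack: [1521, 6]
BINARY_OP // → 1521 // 6 = 253. Stack: [253]
STORE_FAST r → r=253. Stack: []
LOAD_FAST r → push 253. Stack: [253]
RETURN_VALUE → return 253.

253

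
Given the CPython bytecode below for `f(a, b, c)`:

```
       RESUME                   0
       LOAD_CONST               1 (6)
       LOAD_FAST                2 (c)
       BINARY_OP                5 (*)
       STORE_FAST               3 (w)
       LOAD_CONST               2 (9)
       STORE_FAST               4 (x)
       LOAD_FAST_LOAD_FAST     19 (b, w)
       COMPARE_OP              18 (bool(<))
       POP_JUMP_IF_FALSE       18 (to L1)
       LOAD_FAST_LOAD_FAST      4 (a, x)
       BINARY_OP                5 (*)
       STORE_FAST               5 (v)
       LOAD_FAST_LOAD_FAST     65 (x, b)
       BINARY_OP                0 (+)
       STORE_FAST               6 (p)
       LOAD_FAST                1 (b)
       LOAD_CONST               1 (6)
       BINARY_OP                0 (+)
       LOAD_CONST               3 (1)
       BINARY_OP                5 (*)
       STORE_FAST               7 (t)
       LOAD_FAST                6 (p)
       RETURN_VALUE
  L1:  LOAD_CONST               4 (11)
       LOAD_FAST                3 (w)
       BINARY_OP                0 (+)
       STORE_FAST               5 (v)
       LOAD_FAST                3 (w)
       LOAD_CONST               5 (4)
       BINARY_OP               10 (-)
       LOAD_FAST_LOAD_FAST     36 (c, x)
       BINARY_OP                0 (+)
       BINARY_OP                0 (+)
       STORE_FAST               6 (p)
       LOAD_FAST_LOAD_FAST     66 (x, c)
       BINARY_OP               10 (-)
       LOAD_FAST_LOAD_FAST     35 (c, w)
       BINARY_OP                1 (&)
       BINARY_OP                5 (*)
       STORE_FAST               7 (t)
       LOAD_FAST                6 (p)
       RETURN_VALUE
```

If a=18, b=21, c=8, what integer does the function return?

30

LOAD_CONST → push 6. Stack: [6]
LOAD_FAST c → push 8. Stack: [6, 8]
BINARY_OP * → 6 * 8 = 48. Stack: [48]
STORE_FAST w → w=48. Stack: []
LOAD_CONST → push 9. Stack: [9]
STORE_FAST x → x=9. Stack: []
LOAD_FAST_LOAD_FAST b,w → push 21,48. Stack: [21, 48]
COMPARE_OP bool(<) → 21 vs 48 = True. Stack: [True]
POP_JUMP_IF_FALSE → pop True; no jump. Stack: []
LOAD_FAST_LOAD_FAST a,x → push 18,9. Stack: [18, 9]
BINARY_OP * → 18 * 9 = 162. Stack: [162]
STORE_FAST v → v=162. Stack: []
LOAD_FAST_LOAD_FAST x,b → push 9,21. Stack: [9, 21]
BINARY_OP + → 9 + 21 = 30. Stack: [30]
STORE_FAST p → p=30. Stack: []
LOAD_FAST b → push 21. Stack: [21]
LOAD_CONST → push 6. Stack: [21, 6]
BINARY_OP + → 21 + 6 = 27. Stack: [27]
LOAD_CONST → push 1. Stack: [27, 1]
BINARY_OP * → 27 * 1 = 27. Stack: [27]
STORE_FAST t → t=27. Stack: []
LOAD_FAST p → push 30. Stack: [30]
RETURN_VALUE → return 30.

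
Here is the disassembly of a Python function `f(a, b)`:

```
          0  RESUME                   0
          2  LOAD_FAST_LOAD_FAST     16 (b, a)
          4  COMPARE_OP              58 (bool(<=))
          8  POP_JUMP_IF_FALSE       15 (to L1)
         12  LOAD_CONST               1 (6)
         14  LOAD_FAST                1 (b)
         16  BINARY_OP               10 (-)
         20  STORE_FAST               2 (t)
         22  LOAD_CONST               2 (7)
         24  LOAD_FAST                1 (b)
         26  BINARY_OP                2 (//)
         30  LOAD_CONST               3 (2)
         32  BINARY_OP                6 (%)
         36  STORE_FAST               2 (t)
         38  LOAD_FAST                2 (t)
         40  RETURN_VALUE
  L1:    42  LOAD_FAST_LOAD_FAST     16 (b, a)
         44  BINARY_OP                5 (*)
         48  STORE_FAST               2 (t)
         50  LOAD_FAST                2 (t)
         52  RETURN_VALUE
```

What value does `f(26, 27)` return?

LOAD_FAST_LOAD_FAST b,a → push 27,26. Stack: [27, 26]
COMPARE_OP bool(<=) → 27 vs 26 = False. Stack: [False]
POP_JUMP_IF_FALSE → pop False; jump. Stack: []
LOAD_FAST_LOAD_FAST b,a → push 27,26. Stack: [27, 26]
BINARY_OP * → 27 * 26 = 702. Stack: [702]
STORE_FAST t → t=702. Stack: []
LOAD_FAST t → push 702. Stack: [702]
RETURN_VALUE → return 702.

702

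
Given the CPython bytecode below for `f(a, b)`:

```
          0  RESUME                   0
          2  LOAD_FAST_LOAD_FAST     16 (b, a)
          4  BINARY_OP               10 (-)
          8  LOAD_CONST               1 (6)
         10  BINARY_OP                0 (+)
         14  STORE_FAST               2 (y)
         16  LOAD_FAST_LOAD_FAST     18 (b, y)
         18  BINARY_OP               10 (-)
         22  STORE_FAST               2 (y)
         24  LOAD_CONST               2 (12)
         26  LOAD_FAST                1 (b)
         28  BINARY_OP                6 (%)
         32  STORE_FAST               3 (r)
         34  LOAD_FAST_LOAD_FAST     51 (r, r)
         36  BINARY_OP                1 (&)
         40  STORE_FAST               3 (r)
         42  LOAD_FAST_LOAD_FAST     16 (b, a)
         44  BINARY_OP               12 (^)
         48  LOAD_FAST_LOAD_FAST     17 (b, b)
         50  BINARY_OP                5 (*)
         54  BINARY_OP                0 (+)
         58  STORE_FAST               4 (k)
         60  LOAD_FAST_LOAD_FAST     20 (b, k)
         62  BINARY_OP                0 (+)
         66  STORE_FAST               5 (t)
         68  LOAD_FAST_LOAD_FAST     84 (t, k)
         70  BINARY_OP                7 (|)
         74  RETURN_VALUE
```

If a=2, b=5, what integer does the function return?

37

LOAD_FAST_LOAD_FAST b,a → push 5,2. Stack: [5, 2]
BINARY_OP - → 5 - 2 = 3. Stack: [3]
LOAD_CONST → push 6. Stack: [3, 6]
BINARY_OP + → 3 + 6 = 9. Stack: [9]
STORE_FAST y → y=9. Stack: []
LOAD_FAST_LOAD_FAST b,y → push 5,9. Stack: [5, 9]
BINARY_OP - → 5 - 9 = -4. Stack: [-4]
STORE_FAST y → y=-4. Stack: []
LOAD_CONST → push 12. Stack: [12]
LOAD_FAST b → push 5. Stack: [12, 5]
BINARY_OP % → 12 % 5 = 2. Stack: [2]
STORE_FAST r → r=2. Stack: []
LOAD_FAST_LOAD_FAST r,r → push 2,2. Stack: [2, 2]
BINARY_OP & → 2 & 2 = 2. Stack: [2]
STORE_FAST r → r=2. Stack: []
LOAD_FAST_LOAD_FAST b,a → push 5,2. Stack: [5, 2]
BINARY_OP ^ → 5 ^ 2 = 7. Stack: [7]
LOAD_FAST_LOAD_FAST b,b → push 5,5. Stack: [7, 5, 5]
BINARY_OP * → 5 * 5 = 25. Stack: [7, 25]
BINARY_OP + → 7 + 25 = 32. Stack: [32]
STORE_FAST k → k=32. Stack: []
LOAD_FAST_LOAD_FAST b,k → push 5,32. Stack: [5, 32]
BINARY_OP + → 5 + 32 = 37. Stack: [37]
STORE_FAST t → t=37. Stack: []
LOAD_FAST_LOAD_FAST t,k → push 37,32. Stack: [37, 32]
BINARY_OP | → 37 | 32 = 37. Stack: [37]
RETURN_VALUE → return 37.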